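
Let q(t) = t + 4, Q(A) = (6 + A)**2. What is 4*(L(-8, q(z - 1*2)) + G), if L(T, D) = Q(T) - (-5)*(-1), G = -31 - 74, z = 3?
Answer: -424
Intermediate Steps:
G = -105
q(t) = 4 + t
L(T, D) = -5 + (6 + T)**2 (L(T, D) = (6 + T)**2 - (-5)*(-1) = (6 + T)**2 - 1*5 = (6 + T)**2 - 5 = -5 + (6 + T)**2)
4*(L(-8, q(z - 1*2)) + G) = 4*((-5 + (6 - 8)**2) - 105) = 4*((-5 + (-2)**2) - 105) = 4*((-5 + 4) - 105) = 4*(-1 - 105) = 4*(-106) = -424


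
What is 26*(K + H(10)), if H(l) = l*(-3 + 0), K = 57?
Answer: 702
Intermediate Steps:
H(l) = -3*l (H(l) = l*(-3) = -3*l)
26*(K + H(10)) = 26*(57 - 3*10) = 26*(57 - 30) = 26*27 = 702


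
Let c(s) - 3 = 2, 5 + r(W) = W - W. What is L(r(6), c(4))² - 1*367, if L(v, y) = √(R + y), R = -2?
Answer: -364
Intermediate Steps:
r(W) = -5 (r(W) = -5 + (W - W) = -5 + 0 = -5)
c(s) = 5 (c(s) = 3 + 2 = 5)
L(v, y) = √(-2 + y)
L(r(6), c(4))² - 1*367 = (√(-2 + 5))² - 1*367 = (√3)² - 367 = 3 - 367 = -364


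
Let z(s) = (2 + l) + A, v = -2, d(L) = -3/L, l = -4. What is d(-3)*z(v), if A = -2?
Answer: -4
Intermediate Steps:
z(s) = -4 (z(s) = (2 - 4) - 2 = -2 - 2 = -4)
d(-3)*z(v) = -3/(-3)*(-4) = -3*(-⅓)*(-4) = 1*(-4) = -4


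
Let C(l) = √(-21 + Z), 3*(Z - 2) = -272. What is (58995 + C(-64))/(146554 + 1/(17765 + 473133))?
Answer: 9653509170/23981021831 + 490898*I*√987/215829196479 ≈ 0.40255 + 7.1456e-5*I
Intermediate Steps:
Z = -266/3 (Z = 2 + (⅓)*(-272) = 2 - 272/3 = -266/3 ≈ -88.667)
C(l) = I*√987/3 (C(l) = √(-21 - 266/3) = √(-329/3) = I*√987/3)
(58995 + C(-64))/(146554 + 1/(17765 + 473133)) = (58995 + I*√987/3)/(146554 + 1/(17765 + 473133)) = (58995 + I*√987/3)/(146554 + 1/490898) = (58995 + I*√987/3)/(71943065493/490898) = (58995 + I*√987/3)*(490898/71943065493) = 9653509170/23981021831 + 490898*I*√987/215829196479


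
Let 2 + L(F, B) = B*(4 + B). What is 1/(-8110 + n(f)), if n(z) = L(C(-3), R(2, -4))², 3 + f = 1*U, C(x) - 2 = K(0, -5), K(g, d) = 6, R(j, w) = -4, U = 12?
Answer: -1/8106 ≈ -0.00012337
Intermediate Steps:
C(x) = 8 (C(x) = 2 + 6 = 8)
L(F, B) = -2 + B*(4 + B)
f = 9 (f = -3 + 1*12 = -3 + 12 = 9)
n(z) = 4 (n(z) = (-2 + (-4)² + 4*(-4))² = (-2 + 16 - 16)² = (-2)² = 4)
1/(-8110 + n(f)) = 1/(-8110 + 4) = 1/(-8106) = -1/8106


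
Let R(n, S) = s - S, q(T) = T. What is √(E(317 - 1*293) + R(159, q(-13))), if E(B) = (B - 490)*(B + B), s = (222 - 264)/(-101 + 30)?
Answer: I*√112688573/71 ≈ 149.51*I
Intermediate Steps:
s = 42/71 (s = -42/(-71) = -42*(-1/71) = 42/71 ≈ 0.59155)
E(B) = 2*B*(-490 + B) (E(B) = (-490 + B)*(2*B) = 2*B*(-490 + B))
R(n, S) = 42/71 - S
√(E(317 - 1*293) + R(159, q(-13))) = √(2*(317 - 1*293)*(-490 + (317 - 1*293)) + (42/71 - 1*(-13))) = √(2*(317 - 293)*(-490 + (317 - 293)) + (42/71 + 13)) = √(2*24*(-490 + 24) + 965/71) = √(2*24*(-466) + 965/71) = √(-22368 + 965/71) = √(-1587163/71) = I*√112688573/71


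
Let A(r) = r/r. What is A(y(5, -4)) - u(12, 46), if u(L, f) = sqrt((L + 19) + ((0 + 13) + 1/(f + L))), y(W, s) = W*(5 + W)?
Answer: 1 - sqrt(148074)/58 ≈ -5.6346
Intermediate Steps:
A(r) = 1
u(L, f) = sqrt(32 + L + 1/(L + f)) (u(L, f) = sqrt((19 + L) + (13 + 1/(L + f))) = sqrt(32 + L + 1/(L + f)))
A(y(5, -4)) - u(12, 46) = 1 - sqrt((1 + 13*12 + 13*46 + (19 + 12)*(12 + 46))/(12 + 46)) = 1 - sqrt((1 + 156 + 598 + 31*58)/58) = 1 - sqrt((1 + 156 + 598 + 1798)/58) = 1 - sqrt((1/58)*2553) = 1 - sqrt(2553/58) = 1 - sqrt(148074)/58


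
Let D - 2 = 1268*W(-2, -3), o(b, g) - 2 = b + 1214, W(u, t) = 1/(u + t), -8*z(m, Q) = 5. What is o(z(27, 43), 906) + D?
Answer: 38551/40 ≈ 963.78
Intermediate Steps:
z(m, Q) = -5/8 (z(m, Q) = -1/8*5 = -5/8)
W(u, t) = 1/(t + u)
o(b, g) = 1216 + b (o(b, g) = 2 + (b + 1214) = 2 + (1214 + b) = 1216 + b)
D = -1258/5 (D = 2 + 1268/(-3 - 2) = 2 + 1268/(-5) = 2 + 1268*(-1/5) = 2 - 1268/5 = -1258/5 ≈ -251.60)
o(z(27, 43), 906) + D = (1216 - 5/8) - 1258/5 = 9723/8 - 1258/5 = 38551/40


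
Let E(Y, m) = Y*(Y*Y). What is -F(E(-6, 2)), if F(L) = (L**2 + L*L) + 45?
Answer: -93357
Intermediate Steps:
E(Y, m) = Y**3 (E(Y, m) = Y*Y**2 = Y**3)
F(L) = 45 + 2*L**2 (F(L) = (L**2 + L**2) + 45 = 2*L**2 + 45 = 45 + 2*L**2)
-F(E(-6, 2)) = -(45 + 2*((-6)**3)**2) = -(45 + 2*(-216)**2) = -(45 + 2*46656) = -(45 + 93312) = -1*93357 = -93357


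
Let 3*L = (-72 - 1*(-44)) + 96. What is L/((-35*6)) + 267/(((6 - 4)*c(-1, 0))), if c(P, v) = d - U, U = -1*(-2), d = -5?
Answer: -12083/630 ≈ -19.179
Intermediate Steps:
U = 2
c(P, v) = -7 (c(P, v) = -5 - 1*2 = -5 - 2 = -7)
L = 68/3 (L = ((-72 - 1*(-44)) + 96)/3 = ((-72 + 44) + 96)/3 = (-28 + 96)/3 = (1/3)*68 = 68/3 ≈ 22.667)
L/((-35*6)) + 267/(((6 - 4)*c(-1, 0))) = 68/(3*((-35*6))) + 267/(((6 - 4)*(-7))) = (68/3)/(-210) + 267/((2*(-7))) = (68/3)*(-1/210) + 267/(-14) = -34/315 + 267*(-1/14) = -34/315 - 267/14 = -12083/630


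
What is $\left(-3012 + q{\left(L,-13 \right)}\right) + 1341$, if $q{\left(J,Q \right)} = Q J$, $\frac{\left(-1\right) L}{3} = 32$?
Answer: $-423$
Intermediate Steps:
$L = -96$ ($L = \left(-3\right) 32 = -96$)
$q{\left(J,Q \right)} = J Q$
$\left(-3012 + q{\left(L,-13 \right)}\right) + 1341 = \left(-3012 - -1248\right) + 1341 = \left(-3012 + 1248\right) + 1341 = -1764 + 1341 = -423$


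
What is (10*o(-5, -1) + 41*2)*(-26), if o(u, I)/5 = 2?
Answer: -4732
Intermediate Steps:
o(u, I) = 10 (o(u, I) = 5*2 = 10)
(10*o(-5, -1) + 41*2)*(-26) = (10*10 + 41*2)*(-26) = (100 + 82)*(-26) = 182*(-26) = -4732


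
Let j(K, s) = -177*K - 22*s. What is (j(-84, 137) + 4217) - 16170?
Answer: -99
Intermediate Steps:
(j(-84, 137) + 4217) - 16170 = ((-177*(-84) - 22*137) + 4217) - 16170 = ((14868 - 3014) + 4217) - 16170 = (11854 + 4217) - 16170 = 16071 - 16170 = -99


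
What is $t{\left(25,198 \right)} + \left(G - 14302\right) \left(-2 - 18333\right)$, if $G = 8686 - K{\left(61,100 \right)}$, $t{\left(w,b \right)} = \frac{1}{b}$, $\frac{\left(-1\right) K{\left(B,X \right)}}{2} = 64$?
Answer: $\frac{19923251041}{198} \approx 1.0062 \cdot 10^{8}$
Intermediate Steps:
$K{\left(B,X \right)} = -128$ ($K{\left(B,X \right)} = \left(-2\right) 64 = -128$)
$G = 8814$ ($G = 8686 - -128 = 8686 + 128 = 8814$)
$t{\left(25,198 \right)} + \left(G - 14302\right) \left(-2 - 18333\right) = \frac{1}{198} + \left(8814 - 14302\right) \left(-2 - 18333\right) = \frac{1}{198} - -100622480 = \frac{1}{198} + 100622480 = \frac{19923251041}{198}$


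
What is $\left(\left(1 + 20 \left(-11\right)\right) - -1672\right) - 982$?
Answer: $471$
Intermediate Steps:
$\left(\left(1 + 20 \left(-11\right)\right) - -1672\right) - 982 = \left(\left(1 - 220\right) + 1672\right) - 982 = \left(-219 + 1672\right) - 982 = 1453 - 982 = 471$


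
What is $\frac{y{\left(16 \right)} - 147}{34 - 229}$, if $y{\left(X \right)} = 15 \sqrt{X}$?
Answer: $\frac{29}{65} \approx 0.44615$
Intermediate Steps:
$\frac{y{\left(16 \right)} - 147}{34 - 229} = \frac{15 \sqrt{16} - 147}{34 - 229} = \frac{15 \cdot 4 - 147}{-195} = \left(60 - 147\right) \left(- \frac{1}{195}\right) = \left(-87\right) \left(- \frac{1}{195}\right) = \frac{29}{65}$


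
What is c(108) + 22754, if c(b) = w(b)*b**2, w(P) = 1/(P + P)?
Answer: 22808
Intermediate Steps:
w(P) = 1/(2*P)
c(b) = b/2 (c(b) = (1/(2*b))*b**2 = b/2)
c(108) + 22754 = (1/2)*108 + 22754 = 54 + 22754 = 22808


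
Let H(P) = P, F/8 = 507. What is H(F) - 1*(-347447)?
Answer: 351503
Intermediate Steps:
F = 4056 (F = 8*507 = 4056)
H(F) - 1*(-347447) = 4056 - 1*(-347447) = 4056 + 347447 = 351503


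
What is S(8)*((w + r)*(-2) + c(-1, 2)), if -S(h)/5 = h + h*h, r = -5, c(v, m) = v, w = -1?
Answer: -3960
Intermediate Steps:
S(h) = -5*h - 5*h**2 (S(h) = -5*(h + h*h) = -5*(h + h**2) = -5*h - 5*h**2)
S(8)*((w + r)*(-2) + c(-1, 2)) = (-5*8*(1 + 8))*((-1 - 5)*(-2) - 1) = (-5*8*9)*(-6*(-2) - 1) = -360*(12 - 1) = -360*11 = -3960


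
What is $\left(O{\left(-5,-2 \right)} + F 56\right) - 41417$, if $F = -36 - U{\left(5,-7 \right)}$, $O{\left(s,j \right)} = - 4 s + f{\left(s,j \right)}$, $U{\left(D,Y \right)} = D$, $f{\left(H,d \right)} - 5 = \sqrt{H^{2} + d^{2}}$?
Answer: $-43688 + \sqrt{29} \approx -43683.0$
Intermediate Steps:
$f{\left(H,d \right)} = 5 + \sqrt{H^{2} + d^{2}}$
$O{\left(s,j \right)} = 5 + \sqrt{j^{2} + s^{2}} - 4 s$ ($O{\left(s,j \right)} = - 4 s + \left(5 + \sqrt{s^{2} + j^{2}}\right) = - 4 s + \left(5 + \sqrt{j^{2} + s^{2}}\right) = 5 + \sqrt{j^{2} + s^{2}} - 4 s$)
$F = -41$ ($F = -36 - 5 = -41$)
$\left(O{\left(-5,-2 \right)} + F 56\right) - 41417 = \left(\left(5 + \sqrt{\left(-2\right)^{2} + \left(-5\right)^{2}} - -20\right) - 2296\right) - 41417 = \left(\left(5 + \sqrt{4 + 25} + 20\right) - 2296\right) - 41417 = \left(\left(5 + \sqrt{29} + 20\right) - 2296\right) - 41417 = \left(\left(25 + \sqrt{29}\right) - 2296\right) - 41417 = \left(-2271 + \sqrt{29}\right) - 41417 = -43688 + \sqrt{29}$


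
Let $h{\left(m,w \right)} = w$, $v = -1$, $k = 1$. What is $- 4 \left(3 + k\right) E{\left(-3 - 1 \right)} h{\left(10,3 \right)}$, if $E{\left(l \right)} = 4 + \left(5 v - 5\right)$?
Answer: $288$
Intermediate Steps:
$E{\left(l \right)} = -6$ ($E{\left(l \right)} = 4 + \left(5 \left(-1\right) - 5\right) = 4 - 10 = -6$)
$- 4 \left(3 + k\right) E{\left(-3 - 1 \right)} h{\left(10,3 \right)} = - 4 \left(3 + 1\right) \left(-6\right) 3 = \left(-4\right) 4 \left(-6\right) 3 = \left(-16\right) \left(-6\right) 3 = 96 \cdot 3 = 288$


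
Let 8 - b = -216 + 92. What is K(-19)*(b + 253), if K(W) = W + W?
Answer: -14630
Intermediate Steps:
K(W) = 2*W
b = 132 (b = 8 - (-216 + 92) = 8 - 1*(-124) = 8 + 124 = 132)
K(-19)*(b + 253) = (2*(-19))*(132 + 253) = -38*385 = -14630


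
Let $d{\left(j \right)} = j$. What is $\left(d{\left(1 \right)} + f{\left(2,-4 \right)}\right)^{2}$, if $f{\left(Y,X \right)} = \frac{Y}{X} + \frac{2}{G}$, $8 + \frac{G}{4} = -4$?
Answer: $\frac{121}{576} \approx 0.21007$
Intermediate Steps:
$G = -48$ ($G = -32 + 4 \left(-4\right) = -32 - 16 = -48$)
$f{\left(Y,X \right)} = - \frac{1}{24} + \frac{Y}{X}$ ($f{\left(Y,X \right)} = \frac{Y}{X} + \frac{2}{-48} = \frac{Y}{X} + 2 \left(- \frac{1}{48}\right) = \frac{Y}{X} - \frac{1}{24} = - \frac{1}{24} + \frac{Y}{X}$)
$\left(d{\left(1 \right)} + f{\left(2,-4 \right)}\right)^{2} = \left(1 + \frac{2 - - \frac{1}{6}}{-4}\right)^{2} = \left(1 - \frac{2 + \frac{1}{6}}{4}\right)^{2} = \left(1 - \frac{13}{24}\right)^{2} = \left(\frac{11}{24}\right)^{2} = \frac{121}{576}$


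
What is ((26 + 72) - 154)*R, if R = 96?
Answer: -5376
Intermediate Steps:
((26 + 72) - 154)*R = ((26 + 72) - 154)*96 = (98 - 154)*96 = -56*96 = -5376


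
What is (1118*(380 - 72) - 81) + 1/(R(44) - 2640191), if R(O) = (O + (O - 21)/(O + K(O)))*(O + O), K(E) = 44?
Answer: 907579169847/2636296 ≈ 3.4426e+5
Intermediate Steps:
R(O) = 2*O*(O + (-21 + O)/(44 + O)) (R(O) = (O + (O - 21)/(O + 44))*(O + O) = (O + (-21 + O)/(44 + O))*(2*O) = 2*O*(O + (-21 + O)/(44 + O)))
(1118*(380 - 72) - 81) + 1/(R(44) - 2640191) = (1118*(380 - 72) - 81) + 1/(2*44*(-21 + 44² + 45*44)/(44 + 44) - 2640191) = (1118*308 - 81) + 1/(2*44*(-21 + 1936 + 1980)/88 - 2640191) = (344344 - 81) + 1/(2*44*(1/88)*3895 - 2640191) = 344263 + 1/(3895 - 2640191) = 344263 + 1/(-2636296) = 344263 - 1/2636296 = 907579169847/2636296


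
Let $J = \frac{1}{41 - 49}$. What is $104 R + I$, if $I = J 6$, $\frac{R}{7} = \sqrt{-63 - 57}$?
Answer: $- \frac{3}{4} + 1456 i \sqrt{30} \approx -0.75 + 7974.8 i$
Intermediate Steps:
$R = 14 i \sqrt{30}$ ($R = 7 \sqrt{-63 - 57} = 7 \sqrt{-120} = 7 \cdot 2 i \sqrt{30} = 14 i \sqrt{30} \approx 76.681 i$)
$J = - \frac{1}{8}$ ($J = \frac{1}{-8} = - \frac{1}{8} \approx -0.125$)
$I = - \frac{3}{4}$ ($I = \left(- \frac{1}{8}\right) 6 = - \frac{3}{4} \approx -0.75$)
$104 R + I = 104 \cdot 14 i \sqrt{30} - \frac{3}{4} = 1456 i \sqrt{30} - \frac{3}{4} = - \frac{3}{4} + 1456 i \sqrt{30}$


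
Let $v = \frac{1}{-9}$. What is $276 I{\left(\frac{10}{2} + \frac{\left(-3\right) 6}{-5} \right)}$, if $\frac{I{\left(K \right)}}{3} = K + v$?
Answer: $\frac{35144}{5} \approx 7028.8$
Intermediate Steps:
$v = - \frac{1}{9} \approx -0.11111$
$I{\left(K \right)} = - \frac{1}{3} + 3 K$ ($I{\left(K \right)} = 3 \left(K - \frac{1}{9}\right) = 3 \left(- \frac{1}{9} + K\right) = - \frac{1}{3} + 3 K$)
$276 I{\left(\frac{10}{2} + \frac{\left(-3\right) 6}{-5} \right)} = 276 \left(- \frac{1}{3} + 3 \left(\frac{10}{2} + \frac{\left(-3\right) 6}{-5}\right)\right) = 276 \left(- \frac{1}{3} + 3 \left(10 \cdot \frac{1}{2} - - \frac{18}{5}\right)\right) = 276 \left(- \frac{1}{3} + 3 \left(5 + \frac{18}{5}\right)\right) = 276 \left(- \frac{1}{3} + 3 \cdot \frac{43}{5}\right) = 276 \left(- \frac{1}{3} + \frac{129}{5}\right) = 276 \cdot \frac{382}{15} = \frac{35144}{5}$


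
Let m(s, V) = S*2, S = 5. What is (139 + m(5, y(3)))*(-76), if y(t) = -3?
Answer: -11324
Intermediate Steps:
m(s, V) = 10 (m(s, V) = 5*2 = 10)
(139 + m(5, y(3)))*(-76) = (139 + 10)*(-76) = 149*(-76) = -11324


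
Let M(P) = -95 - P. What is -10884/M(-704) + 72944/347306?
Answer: -622609268/35251559 ≈ -17.662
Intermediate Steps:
-10884/M(-704) + 72944/347306 = -10884/(-95 - 1*(-704)) + 72944/347306 = -10884/(-95 + 704) + 72944*(1/347306) = -10884/609 + 36472/173653 = -10884*1/609 + 36472/173653 = -3628/203 + 36472/173653 = -622609268/35251559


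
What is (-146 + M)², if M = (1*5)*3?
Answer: 17161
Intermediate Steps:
M = 15 (M = 5*3 = 15)
(-146 + M)² = (-146 + 15)² = (-131)² = 17161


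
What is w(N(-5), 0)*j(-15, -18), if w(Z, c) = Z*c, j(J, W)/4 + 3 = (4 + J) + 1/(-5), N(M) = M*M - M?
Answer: 0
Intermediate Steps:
N(M) = M² - M
j(J, W) = 16/5 + 4*J (j(J, W) = -12 + 4*((4 + J) + 1/(-5)) = -12 + 4*((4 + J) - ⅕) = -12 + 4*(19/5 + J) = -12 + (76/5 + 4*J) = 16/5 + 4*J)
w(N(-5), 0)*j(-15, -18) = (-5*(-1 - 5)*0)*(16/5 + 4*(-15)) = (-5*(-6)*0)*(16/5 - 60) = (30*0)*(-284/5) = 0*(-284/5) = 0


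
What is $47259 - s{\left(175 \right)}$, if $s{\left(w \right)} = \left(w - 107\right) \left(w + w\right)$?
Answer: $23459$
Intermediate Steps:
$s{\left(w \right)} = 2 w \left(-107 + w\right)$ ($s{\left(w \right)} = \left(-107 + w\right) 2 w = 2 w \left(-107 + w\right)$)
$47259 - s{\left(175 \right)} = 47259 - 2 \cdot 175 \left(-107 + 175\right) = 47259 - 2 \cdot 175 \cdot 68 = 47259 - 23800 = 23459$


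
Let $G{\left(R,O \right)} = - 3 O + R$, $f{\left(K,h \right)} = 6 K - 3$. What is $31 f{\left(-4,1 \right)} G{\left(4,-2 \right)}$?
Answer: $-8370$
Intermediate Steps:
$f{\left(K,h \right)} = -3 + 6 K$
$G{\left(R,O \right)} = R - 3 O$
$31 f{\left(-4,1 \right)} G{\left(4,-2 \right)} = 31 \left(-3 + 6 \left(-4\right)\right) \left(4 - -6\right) = 31 \left(-3 - 24\right) \left(4 + 6\right) = 31 \left(-27\right) 10 = \left(-837\right) 10 = -8370$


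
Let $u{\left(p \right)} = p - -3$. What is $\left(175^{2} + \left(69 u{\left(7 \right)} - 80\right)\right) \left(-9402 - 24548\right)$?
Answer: $-1060428250$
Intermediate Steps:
$u{\left(p \right)} = 3 + p$ ($u{\left(p \right)} = p + 3 = 3 + p$)
$\left(175^{2} + \left(69 u{\left(7 \right)} - 80\right)\right) \left(-9402 - 24548\right) = \left(175^{2} - \left(80 - 69 \left(3 + 7\right)\right)\right) \left(-9402 - 24548\right) = \left(30625 + \left(69 \cdot 10 - 80\right)\right) \left(-33950\right) = \left(30625 + \left(690 - 80\right)\right) \left(-33950\right) = \left(30625 + 610\right) \left(-33950\right) = 31235 \left(-33950\right) = -1060428250$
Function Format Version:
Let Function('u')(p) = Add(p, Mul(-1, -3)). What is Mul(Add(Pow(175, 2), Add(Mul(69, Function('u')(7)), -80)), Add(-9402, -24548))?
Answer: -1060428250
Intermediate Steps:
Function('u')(p) = Add(3, p) (Function('u')(p) = Add(p, 3) = Add(3, p))
Mul(Add(Pow(175, 2), Add(Mul(69, Function('u')(7)), -80)), Add(-9402, -24548)) = Mul(Add(Pow(175, 2), Add(Mul(69, Add(3, 7)), -80)), Add(-9402, -24548)) = Mul(Add(30625, Add(Mul(69, 10), -80)), -33950) = Mul(Add(30625, Add(690, -80)), -33950) = Mul(Add(30625, 610), -33950) = Mul(31235, -33950) = -1060428250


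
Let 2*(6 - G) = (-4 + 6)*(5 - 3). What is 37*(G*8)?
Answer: 1184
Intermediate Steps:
G = 4 (G = 6 - (-4 + 6)*(5 - 3)/2 = 6 - 2 = 4)
37*(G*8) = 37*(4*8) = 37*32 = 1184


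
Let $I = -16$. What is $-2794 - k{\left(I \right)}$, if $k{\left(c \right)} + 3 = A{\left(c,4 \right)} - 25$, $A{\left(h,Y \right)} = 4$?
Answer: $-2770$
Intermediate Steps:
$k{\left(c \right)} = -24$ ($k{\left(c \right)} = -3 + \left(4 - 25\right) = -3 - 21 = -24$)
$-2794 - k{\left(I \right)} = -2794 - -24 = -2794 + 24 = -2770$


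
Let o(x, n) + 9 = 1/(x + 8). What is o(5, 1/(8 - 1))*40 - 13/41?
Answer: -190409/533 ≈ -357.24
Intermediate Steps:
o(x, n) = -9 + 1/(8 + x) (o(x, n) = -9 + 1/(x + 8) = -9 + 1/(8 + x))
o(5, 1/(8 - 1))*40 - 13/41 = ((-71 - 9*5)/(8 + 5))*40 - 13/41 = ((-71 - 45)/13)*40 - 13*1/41 = ((1/13)*(-116))*40 - 13/41 = -116/13*40 - 13/41 = -4640/13 - 13/41 = -190409/533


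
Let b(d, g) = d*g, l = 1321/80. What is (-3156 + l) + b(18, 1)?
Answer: -249719/80 ≈ -3121.5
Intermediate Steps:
l = 1321/80 (l = 1321*(1/80) = 1321/80 ≈ 16.513)
(-3156 + l) + b(18, 1) = (-3156 + 1321/80) + 18*1 = -251159/80 + 18 = -249719/80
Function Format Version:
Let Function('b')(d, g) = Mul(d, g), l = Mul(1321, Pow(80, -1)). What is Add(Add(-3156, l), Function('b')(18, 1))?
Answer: Rational(-249719, 80) ≈ -3121.5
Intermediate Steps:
l = Rational(1321, 80) (l = Mul(1321, Rational(1, 80)) = Rational(1321, 80) ≈ 16.513)
Add(Add(-3156, l), Function('b')(18, 1)) = Add(Add(-3156, Rational(1321, 80)), Mul(18, 1)) = Add(Rational(-251159, 80), 18) = Rational(-249719, 80)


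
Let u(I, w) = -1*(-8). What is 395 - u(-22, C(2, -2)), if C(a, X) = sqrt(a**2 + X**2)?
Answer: 387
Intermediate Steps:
C(a, X) = sqrt(X**2 + a**2)
u(I, w) = 8
395 - u(-22, C(2, -2)) = 395 - 1*8 = 395 - 8 = 387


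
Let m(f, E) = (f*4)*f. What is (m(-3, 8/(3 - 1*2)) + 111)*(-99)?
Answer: -14553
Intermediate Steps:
m(f, E) = 4*f**2 (m(f, E) = (4*f)*f = 4*f**2)
(m(-3, 8/(3 - 1*2)) + 111)*(-99) = (4*(-3)**2 + 111)*(-99) = (4*9 + 111)*(-99) = (36 + 111)*(-99) = 147*(-99) = -14553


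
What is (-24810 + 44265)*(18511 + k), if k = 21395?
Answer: 776371230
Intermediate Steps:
(-24810 + 44265)*(18511 + k) = (-24810 + 44265)*(18511 + 21395) = 19455*39906 = 776371230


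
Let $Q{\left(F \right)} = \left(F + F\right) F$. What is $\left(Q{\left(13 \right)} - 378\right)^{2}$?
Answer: $1600$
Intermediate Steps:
$Q{\left(F \right)} = 2 F^{2}$ ($Q{\left(F \right)} = 2 F F = 2 F^{2}$)
$\left(Q{\left(13 \right)} - 378\right)^{2} = \left(2 \cdot 13^{2} - 378\right)^{2} = \left(2 \cdot 169 - 378\right)^{2} = \left(338 - 378\right)^{2} = \left(-40\right)^{2} = 1600$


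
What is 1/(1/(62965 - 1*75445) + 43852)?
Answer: 12480/547272959 ≈ 2.2804e-5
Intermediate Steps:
1/(1/(62965 - 1*75445) + 43852) = 1/(1/(62965 - 75445) + 43852) = 1/(1/(-12480) + 43852) = 1/(-1/12480 + 43852) = 1/(547272959/12480) = 12480/547272959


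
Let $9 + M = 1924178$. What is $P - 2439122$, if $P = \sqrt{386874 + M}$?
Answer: $-2439122 + \sqrt{2311043} \approx -2.4376 \cdot 10^{6}$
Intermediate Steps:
$M = 1924169$ ($M = -9 + 1924178 = 1924169$)
$P = \sqrt{2311043}$ ($P = \sqrt{386874 + 1924169} = \sqrt{2311043} \approx 1520.2$)
$P - 2439122 = \sqrt{2311043} - 2439122 = -2439122 + \sqrt{2311043}$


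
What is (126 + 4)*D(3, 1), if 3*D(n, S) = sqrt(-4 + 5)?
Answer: 130/3 ≈ 43.333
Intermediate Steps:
D(n, S) = 1/3 (D(n, S) = sqrt(-4 + 5)/3 = sqrt(1)/3 = (1/3)*1 = 1/3)
(126 + 4)*D(3, 1) = (126 + 4)*(1/3) = 130*(1/3) = 130/3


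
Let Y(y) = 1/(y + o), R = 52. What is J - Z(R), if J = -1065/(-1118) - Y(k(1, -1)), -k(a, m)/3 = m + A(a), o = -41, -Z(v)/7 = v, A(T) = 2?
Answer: 8976933/24596 ≈ 364.98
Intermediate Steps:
Z(v) = -7*v
k(a, m) = -6 - 3*m (k(a, m) = -3*(m + 2) = -3*(2 + m) = -6 - 3*m)
Y(y) = 1/(-41 + y) (Y(y) = 1/(y - 41) = 1/(-41 + y))
J = 23989/24596 (J = -1065/(-1118) - 1/(-41 + (-6 - 3*(-1))) = -1065*(-1/1118) - 1/(-41 + (-6 + 3)) = 1065/1118 - 1/(-41 - 3) = 1065/1118 - 1/(-44) = 1065/1118 - 1*(-1/44) = 1065/1118 + 1/44 = 23989/24596 ≈ 0.97532)
J - Z(R) = 23989/24596 - (-7)*52 = 23989/24596 - 1*(-364) = 23989/24596 + 364 = 8976933/24596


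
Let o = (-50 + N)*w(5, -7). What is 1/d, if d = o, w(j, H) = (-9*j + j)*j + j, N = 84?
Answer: -1/6630 ≈ -0.00015083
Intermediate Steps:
w(j, H) = j - 8*j² (w(j, H) = (-8*j)*j + j = -8*j² + j = j - 8*j²)
o = -6630 (o = (-50 + 84)*(5*(1 - 8*5)) = 34*(5*(1 - 40)) = 34*(5*(-39)) = 34*(-195) = -6630)
d = -6630
1/d = 1/(-6630) = -1/6630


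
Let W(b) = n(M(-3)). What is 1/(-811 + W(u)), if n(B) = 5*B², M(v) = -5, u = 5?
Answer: -1/686 ≈ -0.0014577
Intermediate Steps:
W(b) = 125 (W(b) = 5*(-5)² = 5*25 = 125)
1/(-811 + W(u)) = 1/(-811 + 125) = 1/(-686) = -1/686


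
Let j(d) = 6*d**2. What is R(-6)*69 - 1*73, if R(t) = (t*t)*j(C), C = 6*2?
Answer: 2146103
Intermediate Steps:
C = 12
R(t) = 864*t**2 (R(t) = (t*t)*(6*12**2) = t**2*(6*144) = t**2*864 = 864*t**2)
R(-6)*69 - 1*73 = (864*(-6)**2)*69 - 1*73 = (864*36)*69 - 73 = 31104*69 - 73 = 2146176 - 73 = 2146103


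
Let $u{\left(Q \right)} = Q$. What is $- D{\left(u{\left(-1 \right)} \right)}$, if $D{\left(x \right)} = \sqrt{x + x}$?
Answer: $- i \sqrt{2} \approx - 1.4142 i$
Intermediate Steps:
$D{\left(x \right)} = \sqrt{2} \sqrt{x}$ ($D{\left(x \right)} = \sqrt{2 x} = \sqrt{2} \sqrt{x}$)
$- D{\left(u{\left(-1 \right)} \right)} = - \sqrt{2} \sqrt{-1} = - \sqrt{2} i = - i \sqrt{2}$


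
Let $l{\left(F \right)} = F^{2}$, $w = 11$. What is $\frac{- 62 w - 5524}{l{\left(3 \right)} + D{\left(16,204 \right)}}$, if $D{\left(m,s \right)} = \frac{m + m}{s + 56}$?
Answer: $- \frac{403390}{593} \approx -680.25$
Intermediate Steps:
$D{\left(m,s \right)} = \frac{2 m}{56 + s}$
$\frac{- 62 w - 5524}{l{\left(3 \right)} + D{\left(16,204 \right)}} = \frac{\left(-62\right) 11 - 5524}{3^{2} + 2 \cdot 16 \frac{1}{56 + 204}} = \frac{-682 - 5524}{9 + 2 \cdot 16 \cdot \frac{1}{260}} = - \frac{6206}{9 + 2 \cdot 16 \cdot \frac{1}{260}} = - \frac{6206}{9 + \frac{8}{65}} = - \frac{6206}{\frac{593}{65}} = \left(-6206\right) \frac{65}{593} = - \frac{403390}{593}$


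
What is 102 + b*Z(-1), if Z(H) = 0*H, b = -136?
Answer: 102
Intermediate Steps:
Z(H) = 0
102 + b*Z(-1) = 102 - 136*0 = 102 + 0 = 102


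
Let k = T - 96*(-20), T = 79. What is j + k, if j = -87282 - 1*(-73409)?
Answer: -11874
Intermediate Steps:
j = -13873 (j = -87282 + 73409 = -13873)
k = 1999 (k = 79 - 96*(-20) = 79 + 1920 = 1999)
j + k = -13873 + 1999 = -11874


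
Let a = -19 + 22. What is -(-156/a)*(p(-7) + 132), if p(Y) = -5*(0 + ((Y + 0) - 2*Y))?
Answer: 5044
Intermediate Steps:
a = 3
p(Y) = 5*Y (p(Y) = -5*(0 + (Y - 2*Y)) = -5*(0 - Y) = -(-5)*Y = 5*Y)
-(-156/a)*(p(-7) + 132) = -(-156/3)*(5*(-7) + 132) = -(-156*⅓)*(-35 + 132) = -(-52)*97 = -1*(-5044) = 5044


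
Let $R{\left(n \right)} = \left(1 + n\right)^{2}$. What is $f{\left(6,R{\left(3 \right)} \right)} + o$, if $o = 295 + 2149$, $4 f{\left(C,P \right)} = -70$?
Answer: $\frac{4853}{2} \approx 2426.5$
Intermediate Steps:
$f{\left(C,P \right)} = - \frac{35}{2}$ ($f{\left(C,P \right)} = \frac{1}{4} \left(-70\right) = - \frac{35}{2}$)
$o = 2444$
$f{\left(6,R{\left(3 \right)} \right)} + o = - \frac{35}{2} + 2444 = \frac{4853}{2}$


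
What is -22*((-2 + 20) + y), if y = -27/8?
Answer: -1287/4 ≈ -321.75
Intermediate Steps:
y = -27/8 (y = -27*⅛ = -27/8 ≈ -3.3750)
-22*((-2 + 20) + y) = -22*((-2 + 20) - 27/8) = -22*(18 - 27/8) = -22*117/8 = -1287/4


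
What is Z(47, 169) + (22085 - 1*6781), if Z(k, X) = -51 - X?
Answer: 15084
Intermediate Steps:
Z(47, 169) + (22085 - 1*6781) = (-51 - 1*169) + (22085 - 1*6781) = (-51 - 169) + (22085 - 6781) = -220 + 15304 = 15084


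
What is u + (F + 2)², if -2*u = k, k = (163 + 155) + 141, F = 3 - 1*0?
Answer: -409/2 ≈ -204.50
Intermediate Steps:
F = 3 (F = 3 + 0 = 3)
k = 459 (k = 318 + 141 = 459)
u = -459/2 (u = -½*459 = -459/2 ≈ -229.50)
u + (F + 2)² = -459/2 + (3 + 2)² = -459/2 + 5² = -459/2 + 25 = -409/2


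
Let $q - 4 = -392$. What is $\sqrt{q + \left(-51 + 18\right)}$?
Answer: $i \sqrt{421} \approx 20.518 i$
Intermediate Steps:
$q = -388$ ($q = 4 - 392 = -388$)
$\sqrt{q + \left(-51 + 18\right)} = \sqrt{-388 + \left(-51 + 18\right)} = \sqrt{-388 - 33} = \sqrt{-421} = i \sqrt{421}$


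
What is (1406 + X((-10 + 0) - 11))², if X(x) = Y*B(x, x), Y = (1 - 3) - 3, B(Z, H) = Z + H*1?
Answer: 2611456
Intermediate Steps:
B(Z, H) = H + Z (B(Z, H) = Z + H = H + Z)
Y = -5 (Y = -2 - 3 = -5)
X(x) = -10*x (X(x) = -5*(x + x) = -10*x)
(1406 + X((-10 + 0) - 11))² = (1406 - 10*((-10 + 0) - 11))² = (1406 - 10*(-10 - 11))² = (1406 - 10*(-21))² = (1406 + 210)² = 1616² = 2611456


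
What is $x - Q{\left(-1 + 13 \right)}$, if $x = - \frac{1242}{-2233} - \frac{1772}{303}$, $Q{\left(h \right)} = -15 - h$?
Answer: $\frac{14687623}{676599} \approx 21.708$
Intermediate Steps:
$x = - \frac{3580550}{676599}$ ($x = \left(-1242\right) \left(- \frac{1}{2233}\right) - \frac{1772}{303} = \frac{1242}{2233} - \frac{1772}{303} = - \frac{3580550}{676599} \approx -5.292$)
$x - Q{\left(-1 + 13 \right)} = - \frac{3580550}{676599} - \left(-15 - \left(-1 + 13\right)\right) = - \frac{3580550}{676599} - \left(-15 - 12\right) = - \frac{3580550}{676599} - -27 = - \frac{3580550}{676599} + 27 = \frac{14687623}{676599}$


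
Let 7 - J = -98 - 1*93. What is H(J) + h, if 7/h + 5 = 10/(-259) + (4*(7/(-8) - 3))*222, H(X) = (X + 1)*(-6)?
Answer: -1065675469/892524 ≈ -1194.0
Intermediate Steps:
J = 198 (J = 7 - (-98 - 1*93) = 7 - (-98 - 93) = 7 - 1*(-191) = 7 + 191 = 198)
H(X) = -6 - 6*X (H(X) = (1 + X)*(-6) = -6 - 6*X)
h = -1813/892524 (h = 7/(-5 + (10/(-259) + (4*(7/(-8) - 3))*222)) = 7/(-5 + (10*(-1/259) + (4*(7*(-1/8) - 3))*222)) = 7/(-5 + (-10/259 + (4*(-7/8 - 3))*222)) = 7/(-5 + (-10/259 + (4*(-31/8))*222)) = 7/(-5 + (-10/259 - 31/2*222)) = 7/(-5 + (-10/259 - 3441)) = 7/(-5 - 891229/259) = 7/(-892524/259) = 7*(-259/892524) = -1813/892524 ≈ -0.0020313)
H(J) + h = (-6 - 6*198) - 1813/892524 = (-6 - 1188) - 1813/892524 = -1194 - 1813/892524 = -1065675469/892524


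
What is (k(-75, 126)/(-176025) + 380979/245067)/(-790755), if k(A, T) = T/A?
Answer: -186284000521/94754235782915625 ≈ -1.9660e-6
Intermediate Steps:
(k(-75, 126)/(-176025) + 380979/245067)/(-790755) = ((126/(-75))/(-176025) + 380979/245067)/(-790755) = ((126*(-1/75))*(-1/176025) + 380979*(1/245067))*(-1/790755) = (-42/25*(-1/176025) + 126993/81689)*(-1/790755) = (14/1466875 + 126993/81689)*(-1/790755) = (186284000521/119827551875)*(-1/790755) = -186284000521/94754235782915625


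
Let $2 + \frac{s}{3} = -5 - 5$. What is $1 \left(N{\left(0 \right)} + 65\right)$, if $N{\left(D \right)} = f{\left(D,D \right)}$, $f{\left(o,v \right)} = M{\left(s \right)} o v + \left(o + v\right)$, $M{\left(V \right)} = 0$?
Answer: $65$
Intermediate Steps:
$s = -36$ ($s = -6 + 3 \left(-5 - 5\right) = -6 + 3 \left(-10\right) = -6 - 30 = -36$)
$f{\left(o,v \right)} = o + v$ ($f{\left(o,v \right)} = 0 o v + \left(o + v\right) = 0 v + \left(o + v\right) = 0 + \left(o + v\right) = o + v$)
$N{\left(D \right)} = 2 D$ ($N{\left(D \right)} = D + D = 2 D$)
$1 \left(N{\left(0 \right)} + 65\right) = 1 \left(2 \cdot 0 + 65\right) = 1 \left(0 + 65\right) = 1 \cdot 65 = 65$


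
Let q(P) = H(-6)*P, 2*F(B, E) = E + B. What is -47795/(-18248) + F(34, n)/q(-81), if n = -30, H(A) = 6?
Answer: 11595937/4434264 ≈ 2.6151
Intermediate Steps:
F(B, E) = B/2 + E/2 (F(B, E) = (E + B)/2 = (B + E)/2 = B/2 + E/2)
q(P) = 6*P
-47795/(-18248) + F(34, n)/q(-81) = -47795/(-18248) + ((½)*34 + (½)*(-30))/((6*(-81))) = -47795*(-1/18248) + (17 - 15)/(-486) = 47795/18248 + 2*(-1/486) = 47795/18248 - 1/243 = 11595937/4434264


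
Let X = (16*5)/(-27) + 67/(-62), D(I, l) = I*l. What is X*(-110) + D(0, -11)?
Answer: 372295/837 ≈ 444.80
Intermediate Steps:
X = -6769/1674 (X = 80*(-1/27) + 67*(-1/62) = -80/27 - 67/62 = -6769/1674 ≈ -4.0436)
X*(-110) + D(0, -11) = -6769/1674*(-110) + 0*(-11) = 372295/837 + 0 = 372295/837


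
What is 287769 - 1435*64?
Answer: 195929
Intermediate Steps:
287769 - 1435*64 = 287769 - 91840 = 195929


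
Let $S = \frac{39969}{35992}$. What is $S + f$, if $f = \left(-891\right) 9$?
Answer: $- \frac{288579879}{35992} \approx -8017.9$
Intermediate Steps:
$S = \frac{39969}{35992}$ ($S = 39969 \cdot \frac{1}{35992} = \frac{39969}{35992} \approx 1.1105$)
$f = -8019$
$S + f = \frac{39969}{35992} - 8019 = - \frac{288579879}{35992}$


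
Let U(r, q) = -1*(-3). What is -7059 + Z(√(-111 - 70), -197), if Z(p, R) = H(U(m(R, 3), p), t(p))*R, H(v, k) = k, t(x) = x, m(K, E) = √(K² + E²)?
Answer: -7059 - 197*I*√181 ≈ -7059.0 - 2650.4*I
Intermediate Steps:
m(K, E) = √(E² + K²)
U(r, q) = 3
Z(p, R) = R*p (Z(p, R) = p*R = R*p)
-7059 + Z(√(-111 - 70), -197) = -7059 - 197*√(-111 - 70) = -7059 - 197*I*√181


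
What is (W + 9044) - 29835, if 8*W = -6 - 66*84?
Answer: -85939/4 ≈ -21485.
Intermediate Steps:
W = -2775/4 (W = (-6 - 66*84)/8 = (-6 - 5544)/8 = (1/8)*(-5550) = -2775/4 ≈ -693.75)
(W + 9044) - 29835 = (-2775/4 + 9044) - 29835 = 33401/4 - 29835 = -85939/4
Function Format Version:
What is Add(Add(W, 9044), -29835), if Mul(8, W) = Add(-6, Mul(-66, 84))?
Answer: Rational(-85939, 4) ≈ -21485.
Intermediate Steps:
W = Rational(-2775, 4) (W = Mul(Rational(1, 8), Add(-6, Mul(-66, 84))) = Mul(Rational(1, 8), Add(-6, -5544)) = Mul(Rational(1, 8), -5550) = Rational(-2775, 4) ≈ -693.75)
Add(Add(W, 9044), -29835) = Add(Add(Rational(-2775, 4), 9044), -29835) = Add(Rational(33401, 4), -29835) = Rational(-85939, 4)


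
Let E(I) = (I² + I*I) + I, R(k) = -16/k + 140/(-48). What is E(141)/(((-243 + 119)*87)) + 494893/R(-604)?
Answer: -3224768690473/18832252 ≈ -1.7124e+5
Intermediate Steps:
R(k) = -35/12 - 16/k (R(k) = -16/k + 140*(-1/48) = -16/k - 35/12 = -35/12 - 16/k)
E(I) = I + 2*I² (E(I) = (I² + I²) + I = 2*I² + I = I + 2*I²)
E(141)/(((-243 + 119)*87)) + 494893/R(-604) = (141*(1 + 2*141))/(((-243 + 119)*87)) + 494893/(-35/12 - 16/(-604)) = (141*(1 + 282))/((-124*87)) + 494893/(-35/12 - 16*(-1/604)) = (141*283)/(-10788) + 494893/(-35/12 + 4/151) = 39903*(-1/10788) + 494893/(-5237/1812) = -13301/3596 + 494893*(-1812/5237) = -13301/3596 - 896746116/5237 = -3224768690473/18832252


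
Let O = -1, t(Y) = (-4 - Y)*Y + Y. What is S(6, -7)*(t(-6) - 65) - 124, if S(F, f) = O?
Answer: -41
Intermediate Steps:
t(Y) = Y + Y*(-4 - Y) (t(Y) = Y*(-4 - Y) + Y = Y + Y*(-4 - Y))
S(F, f) = -1
S(6, -7)*(t(-6) - 65) - 124 = -(-1*(-6)*(3 - 6) - 65) - 124 = -(-1*(-6)*(-3) - 65) - 124 = -(-18 - 65) - 124 = -1*(-83) - 124 = 83 - 124 = -41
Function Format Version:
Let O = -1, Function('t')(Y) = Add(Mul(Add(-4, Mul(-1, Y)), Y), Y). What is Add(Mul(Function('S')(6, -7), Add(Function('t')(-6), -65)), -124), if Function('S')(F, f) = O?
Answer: -41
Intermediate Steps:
Function('t')(Y) = Add(Y, Mul(Y, Add(-4, Mul(-1, Y)))) (Function('t')(Y) = Add(Mul(Y, Add(-4, Mul(-1, Y))), Y) = Add(Y, Mul(Y, Add(-4, Mul(-1, Y)))))
Function('S')(F, f) = -1
Add(Mul(Function('S')(6, -7), Add(Function('t')(-6), -65)), -124) = Add(Mul(-1, Add(Mul(-1, -6, Add(3, -6)), -65)), -124) = Add(Mul(-1, Add(Mul(-1, -6, -3), -65)), -124) = Add(Mul(-1, Add(-18, -65)), -124) = Add(Mul(-1, -83), -124) = Add(83, -124) = -41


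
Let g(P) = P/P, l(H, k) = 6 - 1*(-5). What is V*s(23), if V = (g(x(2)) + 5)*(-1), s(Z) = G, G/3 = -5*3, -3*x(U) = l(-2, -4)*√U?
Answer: 270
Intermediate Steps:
l(H, k) = 11 (l(H, k) = 6 + 5 = 11)
x(U) = -11*√U/3
G = -45 (G = 3*(-5*3) = 3*(-15) = -45)
g(P) = 1
s(Z) = -45
V = -6 (V = (1 + 5)*(-1) = 6*(-1) = -6)
V*s(23) = -6*(-45) = 270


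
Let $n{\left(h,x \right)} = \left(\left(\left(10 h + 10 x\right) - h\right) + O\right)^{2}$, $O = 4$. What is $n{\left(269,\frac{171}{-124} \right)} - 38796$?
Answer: $\frac{22199623201}{3844} \approx 5.7751 \cdot 10^{6}$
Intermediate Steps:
$n{\left(h,x \right)} = \left(4 + 9 h + 10 x\right)^{2}$ ($n{\left(h,x \right)} = \left(\left(\left(10 h + 10 x\right) - h\right) + 4\right)^{2} = \left(\left(9 h + 10 x\right) + 4\right)^{2} = \left(4 + 9 h + 10 x\right)^{2}$)
$n{\left(269,\frac{171}{-124} \right)} - 38796 = \left(4 + 9 \cdot 269 + 10 \frac{171}{-124}\right)^{2} - 38796 = \left(4 + 2421 + 10 \cdot 171 \left(- \frac{1}{124}\right)\right)^{2} - 38796 = \left(4 + 2421 + 10 \left(- \frac{171}{124}\right)\right)^{2} - 38796 = \left(4 + 2421 - \frac{855}{62}\right)^{2} - 38796 = \left(\frac{149495}{62}\right)^{2} - 38796 = \frac{22348755025}{3844} - 38796 = \frac{22199623201}{3844}$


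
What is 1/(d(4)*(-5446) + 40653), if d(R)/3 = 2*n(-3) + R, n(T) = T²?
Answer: -1/318783 ≈ -3.1369e-6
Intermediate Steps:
d(R) = 54 + 3*R (d(R) = 3*(2*(-3)² + R) = 3*(2*9 + R) = 3*(18 + R) = 54 + 3*R)
1/(d(4)*(-5446) + 40653) = 1/((54 + 3*4)*(-5446) + 40653) = 1/((54 + 12)*(-5446) + 40653) = 1/(66*(-5446) + 40653) = 1/(-359436 + 40653) = 1/(-318783) = -1/318783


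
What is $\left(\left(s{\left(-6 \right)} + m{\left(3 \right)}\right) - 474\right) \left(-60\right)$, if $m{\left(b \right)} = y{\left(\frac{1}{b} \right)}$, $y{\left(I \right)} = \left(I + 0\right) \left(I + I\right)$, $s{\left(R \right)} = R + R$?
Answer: $\frac{87440}{3} \approx 29147.0$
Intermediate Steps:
$s{\left(R \right)} = 2 R$
$y{\left(I \right)} = 2 I^{2}$ ($y{\left(I \right)} = I 2 I = 2 I^{2}$)
$m{\left(b \right)} = \frac{2}{b^{2}}$ ($m{\left(b \right)} = 2 \left(\frac{1}{b}\right)^{2} = \frac{2}{b^{2}}$)
$\left(\left(s{\left(-6 \right)} + m{\left(3 \right)}\right) - 474\right) \left(-60\right) = \left(\left(2 \left(-6\right) + \frac{2}{9}\right) - 474\right) \left(-60\right) = \left(\left(-12 + 2 \cdot \frac{1}{9}\right) - 474\right) \left(-60\right) = \left(\left(-12 + \frac{2}{9}\right) - 474\right) \left(-60\right) = \left(- \frac{106}{9} - 474\right) \left(-60\right) = \left(- \frac{4372}{9}\right) \left(-60\right) = \frac{87440}{3}$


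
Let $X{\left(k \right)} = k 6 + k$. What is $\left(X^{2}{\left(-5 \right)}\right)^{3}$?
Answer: $1838265625$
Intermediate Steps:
$X{\left(k \right)} = 7 k$ ($X{\left(k \right)} = 6 k + k = 7 k$)
$\left(X^{2}{\left(-5 \right)}\right)^{3} = \left(\left(7 \left(-5\right)\right)^{2}\right)^{3} = \left(\left(-35\right)^{2}\right)^{3} = 1225^{3} = 1838265625$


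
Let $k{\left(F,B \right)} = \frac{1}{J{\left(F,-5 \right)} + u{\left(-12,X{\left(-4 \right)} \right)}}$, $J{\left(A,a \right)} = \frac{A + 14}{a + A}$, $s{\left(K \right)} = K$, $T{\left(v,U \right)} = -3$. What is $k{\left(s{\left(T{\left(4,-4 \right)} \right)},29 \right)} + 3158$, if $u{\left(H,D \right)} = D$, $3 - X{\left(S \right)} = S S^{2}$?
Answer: $\frac{1657958}{525} \approx 3158.0$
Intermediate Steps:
$X{\left(S \right)} = 3 - S^{3}$ ($X{\left(S \right)} = 3 - S S^{2} = 3 - S^{3}$)
$J{\left(A,a \right)} = \frac{14 + A}{A + a}$
$k{\left(F,B \right)} = \frac{1}{67 + \frac{14 + F}{-5 + F}}$ ($k{\left(F,B \right)} = \frac{1}{\frac{14 + F}{F - 5} + \left(3 - \left(-4\right)^{3}\right)} = \frac{1}{\frac{14 + F}{-5 + F} + \left(3 - -64\right)} = \frac{1}{\frac{14 + F}{-5 + F} + \left(3 + 64\right)} = \frac{1}{\frac{14 + F}{-5 + F} + 67} = \frac{1}{67 + \frac{14 + F}{-5 + F}}$)
$k{\left(s{\left(T{\left(4,-4 \right)} \right)},29 \right)} + 3158 = \frac{-5 - 3}{-321 + 68 \left(-3\right)} + 3158 = \frac{1}{-321 - 204} \left(-8\right) + 3158 = \frac{1}{-525} \left(-8\right) + 3158 = \left(- \frac{1}{525}\right) \left(-8\right) + 3158 = \frac{8}{525} + 3158 = \frac{1657958}{525}$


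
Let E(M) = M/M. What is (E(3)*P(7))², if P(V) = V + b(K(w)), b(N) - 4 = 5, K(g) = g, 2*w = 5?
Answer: 256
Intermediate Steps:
w = 5/2 (w = (½)*5 = 5/2 ≈ 2.5000)
b(N) = 9 (b(N) = 4 + 5 = 9)
P(V) = 9 + V (P(V) = V + 9 = 9 + V)
E(M) = 1
(E(3)*P(7))² = (1*(9 + 7))² = (1*16)² = 16² = 256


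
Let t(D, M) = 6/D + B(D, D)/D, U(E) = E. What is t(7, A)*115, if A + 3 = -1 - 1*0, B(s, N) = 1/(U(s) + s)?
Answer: 9775/98 ≈ 99.745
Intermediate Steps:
B(s, N) = 1/(2*s) (B(s, N) = 1/(s + s) = 1/(2*s))
A = -4 (A = -3 + (-1 - 1*0) = -3 + (-1 + 0) = -3 - 1 = -4)
t(D, M) = 1/(2*D²) + 6/D (t(D, M) = 6/D + (1/(2*D))/D = 6/D + 1/(2*D²) = 1/(2*D²) + 6/D)
t(7, A)*115 = ((½)*(1 + 12*7)/7²)*115 = ((½)*(1/49)*(1 + 84))*115 = ((½)*(1/49)*85)*115 = (85/98)*115 = 9775/98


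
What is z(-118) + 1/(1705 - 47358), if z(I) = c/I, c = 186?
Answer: -4245788/2693527 ≈ -1.5763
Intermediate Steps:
z(I) = 186/I
z(-118) + 1/(1705 - 47358) = 186/(-118) + 1/(1705 - 47358) = 186*(-1/118) + 1/(-45653) = -93/59 - 1/45653 = -4245788/2693527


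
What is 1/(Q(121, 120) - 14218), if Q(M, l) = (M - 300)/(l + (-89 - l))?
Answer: -89/1265223 ≈ -7.0343e-5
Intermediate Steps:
Q(M, l) = 300/89 - M/89 (Q(M, l) = (-300 + M)/(-89) = (-300 + M)*(-1/89) = 300/89 - M/89)
1/(Q(121, 120) - 14218) = 1/((300/89 - 1/89*121) - 14218) = 1/((300/89 - 121/89) - 14218) = 1/(179/89 - 14218) = 1/(-1265223/89) = -89/1265223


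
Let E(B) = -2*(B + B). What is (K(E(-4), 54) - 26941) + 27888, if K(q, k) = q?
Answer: 963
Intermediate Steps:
E(B) = -4*B
(K(E(-4), 54) - 26941) + 27888 = (-4*(-4) - 26941) + 27888 = (16 - 26941) + 27888 = -26925 + 27888 = 963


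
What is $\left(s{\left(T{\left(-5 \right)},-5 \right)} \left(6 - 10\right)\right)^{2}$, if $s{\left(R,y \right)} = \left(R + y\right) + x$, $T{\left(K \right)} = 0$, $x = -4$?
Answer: $1296$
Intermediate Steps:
$s{\left(R,y \right)} = -4 + R + y$ ($s{\left(R,y \right)} = \left(R + y\right) - 4 = -4 + R + y$)
$\left(s{\left(T{\left(-5 \right)},-5 \right)} \left(6 - 10\right)\right)^{2} = \left(\left(-4 + 0 - 5\right) \left(6 - 10\right)\right)^{2} = \left(\left(-9\right) \left(-4\right)\right)^{2} = 36^{2} = 1296$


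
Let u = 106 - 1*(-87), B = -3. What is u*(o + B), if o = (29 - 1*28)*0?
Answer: -579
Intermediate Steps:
u = 193 (u = 106 + 87 = 193)
o = 0 (o = (29 - 28)*0 = 1*0 = 0)
u*(o + B) = 193*(0 - 3) = 193*(-3) = -579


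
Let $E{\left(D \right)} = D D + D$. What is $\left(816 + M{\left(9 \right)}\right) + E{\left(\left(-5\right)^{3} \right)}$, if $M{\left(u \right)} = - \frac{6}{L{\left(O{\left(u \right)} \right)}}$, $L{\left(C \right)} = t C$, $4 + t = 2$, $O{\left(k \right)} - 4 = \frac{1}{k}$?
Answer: $\frac{603719}{37} \approx 16317.0$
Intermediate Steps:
$O{\left(k \right)} = 4 + \frac{1}{k}$
$t = -2$ ($t = -4 + 2 = -2$)
$L{\left(C \right)} = - 2 C$
$E{\left(D \right)} = D + D^{2}$ ($E{\left(D \right)} = D^{2} + D = D + D^{2}$)
$M{\left(u \right)} = - \frac{6}{-8 - \frac{2}{u}}$ ($M{\left(u \right)} = - \frac{6}{\left(-2\right) \left(4 + \frac{1}{u}\right)} = - \frac{6}{-8 - \frac{2}{u}}$)
$\left(816 + M{\left(9 \right)}\right) + E{\left(\left(-5\right)^{3} \right)} = \left(816 + 3 \cdot 9 \frac{1}{1 + 4 \cdot 9}\right) + \left(-5\right)^{3} \left(1 + \left(-5\right)^{3}\right) = \left(816 + 3 \cdot 9 \frac{1}{1 + 36}\right) - 125 \left(1 - 125\right) = \left(816 + 3 \cdot 9 \cdot \frac{1}{37}\right) - -15500 = \left(816 + 3 \cdot 9 \cdot \frac{1}{37}\right) + 15500 = \left(816 + \frac{27}{37}\right) + 15500 = \frac{30219}{37} + 15500 = \frac{603719}{37}$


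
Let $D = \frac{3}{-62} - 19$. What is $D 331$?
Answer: $- \frac{390911}{62} \approx -6305.0$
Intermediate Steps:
$D = - \frac{1181}{62}$ ($D = 3 \left(- \frac{1}{62}\right) - 19 = - \frac{3}{62} - 19 = - \frac{1181}{62} \approx -19.048$)
$D 331 = \left(- \frac{1181}{62}\right) 331 = - \frac{390911}{62}$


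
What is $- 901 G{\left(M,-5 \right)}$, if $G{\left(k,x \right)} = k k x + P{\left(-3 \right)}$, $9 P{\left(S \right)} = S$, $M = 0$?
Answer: $\frac{901}{3} \approx 300.33$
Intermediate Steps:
$P{\left(S \right)} = \frac{S}{9}$
$G{\left(k,x \right)} = - \frac{1}{3} + x k^{2}$ ($G{\left(k,x \right)} = k k x + \frac{1}{9} \left(-3\right) = k^{2} x - \frac{1}{3} = x k^{2} - \frac{1}{3} = - \frac{1}{3} + x k^{2}$)
$- 901 G{\left(M,-5 \right)} = - 901 \left(- \frac{1}{3} - 5 \cdot 0^{2}\right) = - 901 \left(- \frac{1}{3} - 0\right) = - 901 \left(- \frac{1}{3} + 0\right) = \left(-901\right) \left(- \frac{1}{3}\right) = \frac{901}{3}$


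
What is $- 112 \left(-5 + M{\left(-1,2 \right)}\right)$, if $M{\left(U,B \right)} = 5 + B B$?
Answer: $-448$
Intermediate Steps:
$M{\left(U,B \right)} = 5 + B^{2}$
$- 112 \left(-5 + M{\left(-1,2 \right)}\right) = - 112 \left(-5 + \left(5 + 2^{2}\right)\right) = - 112 \left(-5 + \left(5 + 4\right)\right) = - 112 \left(-5 + 9\right) = \left(-112\right) 4 = -448$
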